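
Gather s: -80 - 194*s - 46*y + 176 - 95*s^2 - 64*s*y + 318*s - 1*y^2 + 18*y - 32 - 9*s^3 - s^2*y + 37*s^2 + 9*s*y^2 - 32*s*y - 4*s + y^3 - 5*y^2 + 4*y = -9*s^3 + s^2*(-y - 58) + s*(9*y^2 - 96*y + 120) + y^3 - 6*y^2 - 24*y + 64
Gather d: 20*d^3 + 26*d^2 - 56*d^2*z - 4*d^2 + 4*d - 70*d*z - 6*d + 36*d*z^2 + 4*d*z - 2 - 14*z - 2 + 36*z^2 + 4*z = 20*d^3 + d^2*(22 - 56*z) + d*(36*z^2 - 66*z - 2) + 36*z^2 - 10*z - 4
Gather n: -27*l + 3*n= -27*l + 3*n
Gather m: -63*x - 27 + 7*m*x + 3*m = m*(7*x + 3) - 63*x - 27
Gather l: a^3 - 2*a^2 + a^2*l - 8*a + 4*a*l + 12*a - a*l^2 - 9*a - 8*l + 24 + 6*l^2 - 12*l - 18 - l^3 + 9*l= a^3 - 2*a^2 - 5*a - l^3 + l^2*(6 - a) + l*(a^2 + 4*a - 11) + 6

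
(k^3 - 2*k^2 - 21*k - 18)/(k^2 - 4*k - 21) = (k^2 - 5*k - 6)/(k - 7)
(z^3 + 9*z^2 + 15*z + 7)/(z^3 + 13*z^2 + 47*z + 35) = (z + 1)/(z + 5)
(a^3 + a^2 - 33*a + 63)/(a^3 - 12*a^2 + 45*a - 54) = (a + 7)/(a - 6)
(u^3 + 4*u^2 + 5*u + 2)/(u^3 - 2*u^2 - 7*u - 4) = (u + 2)/(u - 4)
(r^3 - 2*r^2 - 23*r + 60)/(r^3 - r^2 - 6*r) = (r^2 + r - 20)/(r*(r + 2))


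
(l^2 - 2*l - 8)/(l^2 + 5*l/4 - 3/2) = 4*(l - 4)/(4*l - 3)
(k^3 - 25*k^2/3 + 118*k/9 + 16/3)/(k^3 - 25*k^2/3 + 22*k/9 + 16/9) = (3*k^2 - 26*k + 48)/(3*k^2 - 26*k + 16)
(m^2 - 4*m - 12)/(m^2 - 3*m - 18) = (m + 2)/(m + 3)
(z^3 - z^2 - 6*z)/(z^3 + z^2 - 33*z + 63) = z*(z + 2)/(z^2 + 4*z - 21)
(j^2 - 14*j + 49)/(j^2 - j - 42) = (j - 7)/(j + 6)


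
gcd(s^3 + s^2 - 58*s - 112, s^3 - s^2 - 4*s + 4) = s + 2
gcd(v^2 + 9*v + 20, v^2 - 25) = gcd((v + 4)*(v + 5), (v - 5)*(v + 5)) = v + 5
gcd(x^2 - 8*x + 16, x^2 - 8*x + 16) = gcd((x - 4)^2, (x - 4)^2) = x^2 - 8*x + 16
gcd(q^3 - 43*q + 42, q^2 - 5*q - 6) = q - 6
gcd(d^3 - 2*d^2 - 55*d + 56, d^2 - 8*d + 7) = d - 1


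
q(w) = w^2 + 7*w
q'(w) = 2*w + 7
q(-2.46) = -11.17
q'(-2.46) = 2.08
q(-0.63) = -4.01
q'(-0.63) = 5.74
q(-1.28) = -7.32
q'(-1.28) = 4.44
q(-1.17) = -6.82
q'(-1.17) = 4.66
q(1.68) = 14.58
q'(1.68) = 10.36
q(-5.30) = -9.01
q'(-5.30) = -3.60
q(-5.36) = -8.79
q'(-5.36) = -3.72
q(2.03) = 18.33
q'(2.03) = 11.06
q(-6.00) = -6.00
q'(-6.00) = -5.00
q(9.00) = 144.00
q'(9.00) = 25.00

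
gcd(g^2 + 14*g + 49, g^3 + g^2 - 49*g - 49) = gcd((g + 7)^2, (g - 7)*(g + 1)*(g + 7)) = g + 7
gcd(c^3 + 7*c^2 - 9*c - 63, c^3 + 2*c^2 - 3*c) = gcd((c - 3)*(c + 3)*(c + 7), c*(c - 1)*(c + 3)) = c + 3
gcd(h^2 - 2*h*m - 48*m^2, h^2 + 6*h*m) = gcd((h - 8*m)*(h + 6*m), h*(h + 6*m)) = h + 6*m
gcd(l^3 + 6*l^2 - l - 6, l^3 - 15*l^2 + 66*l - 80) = 1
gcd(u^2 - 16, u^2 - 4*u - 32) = u + 4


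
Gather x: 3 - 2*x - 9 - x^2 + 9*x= -x^2 + 7*x - 6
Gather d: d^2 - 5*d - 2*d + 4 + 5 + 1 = d^2 - 7*d + 10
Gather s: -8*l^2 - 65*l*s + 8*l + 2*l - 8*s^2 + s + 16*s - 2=-8*l^2 + 10*l - 8*s^2 + s*(17 - 65*l) - 2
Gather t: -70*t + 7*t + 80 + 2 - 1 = 81 - 63*t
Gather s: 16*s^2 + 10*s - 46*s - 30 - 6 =16*s^2 - 36*s - 36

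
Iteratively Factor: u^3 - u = (u)*(u^2 - 1) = u*(u - 1)*(u + 1)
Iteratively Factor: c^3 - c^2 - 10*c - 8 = (c - 4)*(c^2 + 3*c + 2) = (c - 4)*(c + 1)*(c + 2)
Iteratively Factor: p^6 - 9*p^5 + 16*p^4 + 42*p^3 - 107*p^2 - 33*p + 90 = (p + 1)*(p^5 - 10*p^4 + 26*p^3 + 16*p^2 - 123*p + 90) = (p - 1)*(p + 1)*(p^4 - 9*p^3 + 17*p^2 + 33*p - 90) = (p - 1)*(p + 1)*(p + 2)*(p^3 - 11*p^2 + 39*p - 45) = (p - 3)*(p - 1)*(p + 1)*(p + 2)*(p^2 - 8*p + 15) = (p - 5)*(p - 3)*(p - 1)*(p + 1)*(p + 2)*(p - 3)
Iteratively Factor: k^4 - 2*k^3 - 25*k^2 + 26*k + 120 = (k + 2)*(k^3 - 4*k^2 - 17*k + 60) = (k - 5)*(k + 2)*(k^2 + k - 12) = (k - 5)*(k - 3)*(k + 2)*(k + 4)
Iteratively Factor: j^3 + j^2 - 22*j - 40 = (j - 5)*(j^2 + 6*j + 8) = (j - 5)*(j + 4)*(j + 2)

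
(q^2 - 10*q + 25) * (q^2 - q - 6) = q^4 - 11*q^3 + 29*q^2 + 35*q - 150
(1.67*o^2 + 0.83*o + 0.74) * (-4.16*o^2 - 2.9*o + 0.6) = -6.9472*o^4 - 8.2958*o^3 - 4.4834*o^2 - 1.648*o + 0.444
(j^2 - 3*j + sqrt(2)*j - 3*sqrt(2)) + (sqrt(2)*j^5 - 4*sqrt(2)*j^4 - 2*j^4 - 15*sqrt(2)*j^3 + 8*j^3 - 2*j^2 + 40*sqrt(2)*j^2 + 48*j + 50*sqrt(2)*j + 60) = sqrt(2)*j^5 - 4*sqrt(2)*j^4 - 2*j^4 - 15*sqrt(2)*j^3 + 8*j^3 - j^2 + 40*sqrt(2)*j^2 + 45*j + 51*sqrt(2)*j - 3*sqrt(2) + 60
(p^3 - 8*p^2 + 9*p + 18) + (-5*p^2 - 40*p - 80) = p^3 - 13*p^2 - 31*p - 62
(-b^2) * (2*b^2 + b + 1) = -2*b^4 - b^3 - b^2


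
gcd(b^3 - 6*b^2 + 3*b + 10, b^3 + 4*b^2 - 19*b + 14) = b - 2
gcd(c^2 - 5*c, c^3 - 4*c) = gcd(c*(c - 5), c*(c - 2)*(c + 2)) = c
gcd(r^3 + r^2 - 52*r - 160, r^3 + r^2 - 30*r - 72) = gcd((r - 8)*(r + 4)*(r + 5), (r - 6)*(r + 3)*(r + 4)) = r + 4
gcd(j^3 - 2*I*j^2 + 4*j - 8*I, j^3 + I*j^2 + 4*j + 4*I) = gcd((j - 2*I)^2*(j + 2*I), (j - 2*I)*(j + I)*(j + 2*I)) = j^2 + 4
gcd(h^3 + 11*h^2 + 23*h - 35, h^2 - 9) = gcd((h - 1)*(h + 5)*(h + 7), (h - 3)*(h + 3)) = 1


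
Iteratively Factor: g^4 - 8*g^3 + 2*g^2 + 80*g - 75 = (g - 5)*(g^3 - 3*g^2 - 13*g + 15) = (g - 5)*(g - 1)*(g^2 - 2*g - 15) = (g - 5)*(g - 1)*(g + 3)*(g - 5)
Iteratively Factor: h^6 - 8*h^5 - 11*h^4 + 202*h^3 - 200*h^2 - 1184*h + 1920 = (h + 3)*(h^5 - 11*h^4 + 22*h^3 + 136*h^2 - 608*h + 640) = (h - 4)*(h + 3)*(h^4 - 7*h^3 - 6*h^2 + 112*h - 160) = (h - 4)*(h + 3)*(h + 4)*(h^3 - 11*h^2 + 38*h - 40) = (h - 5)*(h - 4)*(h + 3)*(h + 4)*(h^2 - 6*h + 8) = (h - 5)*(h - 4)^2*(h + 3)*(h + 4)*(h - 2)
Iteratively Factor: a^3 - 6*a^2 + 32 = (a - 4)*(a^2 - 2*a - 8) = (a - 4)*(a + 2)*(a - 4)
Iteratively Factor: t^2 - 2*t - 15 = (t + 3)*(t - 5)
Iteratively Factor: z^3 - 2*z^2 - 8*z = (z)*(z^2 - 2*z - 8) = z*(z + 2)*(z - 4)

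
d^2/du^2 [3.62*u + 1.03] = 0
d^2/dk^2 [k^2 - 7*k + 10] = 2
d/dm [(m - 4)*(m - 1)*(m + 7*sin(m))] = (m - 4)*(m - 1)*(7*cos(m) + 1) + (m - 4)*(m + 7*sin(m)) + (m - 1)*(m + 7*sin(m))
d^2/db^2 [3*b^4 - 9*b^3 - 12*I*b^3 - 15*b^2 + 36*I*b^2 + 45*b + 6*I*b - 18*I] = 36*b^2 + b*(-54 - 72*I) - 30 + 72*I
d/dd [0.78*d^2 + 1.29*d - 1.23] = 1.56*d + 1.29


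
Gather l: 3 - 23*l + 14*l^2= 14*l^2 - 23*l + 3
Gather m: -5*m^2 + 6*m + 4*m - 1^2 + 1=-5*m^2 + 10*m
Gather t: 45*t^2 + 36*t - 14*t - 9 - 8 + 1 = 45*t^2 + 22*t - 16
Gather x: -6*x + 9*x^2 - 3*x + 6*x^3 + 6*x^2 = 6*x^3 + 15*x^2 - 9*x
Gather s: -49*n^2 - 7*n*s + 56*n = -49*n^2 - 7*n*s + 56*n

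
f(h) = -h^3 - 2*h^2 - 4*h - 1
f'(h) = -3*h^2 - 4*h - 4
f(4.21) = -127.91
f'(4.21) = -74.01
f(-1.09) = 2.28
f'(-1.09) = -3.20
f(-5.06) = 97.59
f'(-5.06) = -60.57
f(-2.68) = 14.60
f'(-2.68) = -14.83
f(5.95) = -306.25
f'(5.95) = -134.01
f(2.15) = -28.78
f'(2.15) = -26.47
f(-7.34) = 316.06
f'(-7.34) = -136.27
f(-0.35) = 0.20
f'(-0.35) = -2.97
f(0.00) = -1.00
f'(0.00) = -4.00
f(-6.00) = 167.00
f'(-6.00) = -88.00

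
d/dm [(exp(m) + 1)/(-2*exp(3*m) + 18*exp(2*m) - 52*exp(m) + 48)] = (exp(3*m) - 3*exp(2*m) - 9*exp(m) + 25)*exp(m)/(exp(6*m) - 18*exp(5*m) + 133*exp(4*m) - 516*exp(3*m) + 1108*exp(2*m) - 1248*exp(m) + 576)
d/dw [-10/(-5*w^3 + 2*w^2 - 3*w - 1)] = 10*(-15*w^2 + 4*w - 3)/(5*w^3 - 2*w^2 + 3*w + 1)^2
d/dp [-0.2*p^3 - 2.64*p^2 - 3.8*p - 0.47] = -0.6*p^2 - 5.28*p - 3.8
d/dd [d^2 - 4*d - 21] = 2*d - 4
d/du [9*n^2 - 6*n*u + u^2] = -6*n + 2*u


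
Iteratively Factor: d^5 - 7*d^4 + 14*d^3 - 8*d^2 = (d - 4)*(d^4 - 3*d^3 + 2*d^2) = (d - 4)*(d - 1)*(d^3 - 2*d^2) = d*(d - 4)*(d - 1)*(d^2 - 2*d) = d^2*(d - 4)*(d - 1)*(d - 2)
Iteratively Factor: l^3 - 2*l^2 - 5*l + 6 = (l + 2)*(l^2 - 4*l + 3) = (l - 3)*(l + 2)*(l - 1)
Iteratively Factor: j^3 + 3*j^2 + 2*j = (j + 2)*(j^2 + j) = j*(j + 2)*(j + 1)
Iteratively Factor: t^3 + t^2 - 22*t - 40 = (t + 2)*(t^2 - t - 20) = (t + 2)*(t + 4)*(t - 5)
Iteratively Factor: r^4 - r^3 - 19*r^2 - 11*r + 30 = (r - 5)*(r^3 + 4*r^2 + r - 6) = (r - 5)*(r - 1)*(r^2 + 5*r + 6) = (r - 5)*(r - 1)*(r + 2)*(r + 3)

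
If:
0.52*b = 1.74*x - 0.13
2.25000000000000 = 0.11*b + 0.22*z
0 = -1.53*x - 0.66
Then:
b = -1.69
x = -0.43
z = 11.07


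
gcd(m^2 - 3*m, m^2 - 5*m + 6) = m - 3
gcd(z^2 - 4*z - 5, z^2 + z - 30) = z - 5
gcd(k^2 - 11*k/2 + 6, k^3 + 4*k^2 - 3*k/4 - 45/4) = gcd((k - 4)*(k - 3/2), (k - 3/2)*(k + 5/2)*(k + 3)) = k - 3/2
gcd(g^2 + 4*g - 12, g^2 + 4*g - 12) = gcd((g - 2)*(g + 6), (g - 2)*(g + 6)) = g^2 + 4*g - 12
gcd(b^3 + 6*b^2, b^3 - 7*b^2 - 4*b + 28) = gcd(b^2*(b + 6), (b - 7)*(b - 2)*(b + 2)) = 1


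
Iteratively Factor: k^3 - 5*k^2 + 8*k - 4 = (k - 1)*(k^2 - 4*k + 4) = (k - 2)*(k - 1)*(k - 2)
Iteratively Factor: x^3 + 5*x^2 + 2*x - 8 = (x + 2)*(x^2 + 3*x - 4) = (x + 2)*(x + 4)*(x - 1)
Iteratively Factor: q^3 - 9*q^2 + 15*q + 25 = (q + 1)*(q^2 - 10*q + 25) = (q - 5)*(q + 1)*(q - 5)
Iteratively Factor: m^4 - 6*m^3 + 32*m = (m - 4)*(m^3 - 2*m^2 - 8*m) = (m - 4)^2*(m^2 + 2*m) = m*(m - 4)^2*(m + 2)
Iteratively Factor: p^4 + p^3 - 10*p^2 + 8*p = (p + 4)*(p^3 - 3*p^2 + 2*p) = (p - 2)*(p + 4)*(p^2 - p) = (p - 2)*(p - 1)*(p + 4)*(p)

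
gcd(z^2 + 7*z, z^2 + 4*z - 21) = z + 7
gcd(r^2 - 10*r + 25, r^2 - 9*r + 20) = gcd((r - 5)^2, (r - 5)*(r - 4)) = r - 5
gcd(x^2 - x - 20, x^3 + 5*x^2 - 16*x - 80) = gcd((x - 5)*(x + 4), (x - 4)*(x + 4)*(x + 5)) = x + 4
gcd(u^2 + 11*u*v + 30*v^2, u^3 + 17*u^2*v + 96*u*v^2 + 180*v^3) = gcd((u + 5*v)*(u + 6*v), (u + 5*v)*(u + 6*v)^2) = u^2 + 11*u*v + 30*v^2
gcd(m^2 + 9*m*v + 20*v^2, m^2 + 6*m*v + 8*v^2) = m + 4*v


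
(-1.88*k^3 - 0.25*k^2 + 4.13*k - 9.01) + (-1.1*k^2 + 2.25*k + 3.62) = -1.88*k^3 - 1.35*k^2 + 6.38*k - 5.39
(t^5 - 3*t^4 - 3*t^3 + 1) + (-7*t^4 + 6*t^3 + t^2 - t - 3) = t^5 - 10*t^4 + 3*t^3 + t^2 - t - 2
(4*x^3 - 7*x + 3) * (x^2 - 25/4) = 4*x^5 - 32*x^3 + 3*x^2 + 175*x/4 - 75/4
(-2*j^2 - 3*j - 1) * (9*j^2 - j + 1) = -18*j^4 - 25*j^3 - 8*j^2 - 2*j - 1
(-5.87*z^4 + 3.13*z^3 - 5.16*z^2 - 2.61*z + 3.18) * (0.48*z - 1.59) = -2.8176*z^5 + 10.8357*z^4 - 7.4535*z^3 + 6.9516*z^2 + 5.6763*z - 5.0562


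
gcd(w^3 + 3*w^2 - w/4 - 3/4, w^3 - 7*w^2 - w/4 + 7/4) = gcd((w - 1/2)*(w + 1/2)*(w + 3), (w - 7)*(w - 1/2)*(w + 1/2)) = w^2 - 1/4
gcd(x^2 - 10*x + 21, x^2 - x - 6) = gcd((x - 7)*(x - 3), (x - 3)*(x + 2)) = x - 3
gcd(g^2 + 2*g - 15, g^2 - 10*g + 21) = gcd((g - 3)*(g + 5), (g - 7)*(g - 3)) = g - 3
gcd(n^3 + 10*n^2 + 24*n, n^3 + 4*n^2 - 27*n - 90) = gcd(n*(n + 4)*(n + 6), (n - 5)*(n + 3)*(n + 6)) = n + 6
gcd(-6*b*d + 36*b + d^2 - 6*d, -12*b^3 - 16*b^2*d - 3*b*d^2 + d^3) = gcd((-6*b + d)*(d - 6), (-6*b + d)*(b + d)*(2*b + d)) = 6*b - d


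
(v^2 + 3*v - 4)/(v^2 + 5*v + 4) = (v - 1)/(v + 1)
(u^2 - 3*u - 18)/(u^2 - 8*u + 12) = (u + 3)/(u - 2)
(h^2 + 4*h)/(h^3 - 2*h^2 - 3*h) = (h + 4)/(h^2 - 2*h - 3)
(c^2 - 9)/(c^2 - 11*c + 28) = (c^2 - 9)/(c^2 - 11*c + 28)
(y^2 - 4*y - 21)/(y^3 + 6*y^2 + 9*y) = (y - 7)/(y*(y + 3))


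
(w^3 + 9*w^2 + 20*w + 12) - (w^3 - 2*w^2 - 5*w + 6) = 11*w^2 + 25*w + 6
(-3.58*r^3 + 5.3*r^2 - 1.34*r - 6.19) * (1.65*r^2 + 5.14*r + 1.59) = -5.907*r^5 - 9.6562*r^4 + 19.3388*r^3 - 8.6741*r^2 - 33.9472*r - 9.8421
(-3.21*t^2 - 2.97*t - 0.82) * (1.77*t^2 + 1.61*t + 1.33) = -5.6817*t^4 - 10.425*t^3 - 10.5024*t^2 - 5.2703*t - 1.0906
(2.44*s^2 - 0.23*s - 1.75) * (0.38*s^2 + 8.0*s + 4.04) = 0.9272*s^4 + 19.4326*s^3 + 7.3526*s^2 - 14.9292*s - 7.07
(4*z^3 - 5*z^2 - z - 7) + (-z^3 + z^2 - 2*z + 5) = 3*z^3 - 4*z^2 - 3*z - 2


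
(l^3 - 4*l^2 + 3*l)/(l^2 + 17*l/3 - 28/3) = 3*l*(l^2 - 4*l + 3)/(3*l^2 + 17*l - 28)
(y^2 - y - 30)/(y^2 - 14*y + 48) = (y + 5)/(y - 8)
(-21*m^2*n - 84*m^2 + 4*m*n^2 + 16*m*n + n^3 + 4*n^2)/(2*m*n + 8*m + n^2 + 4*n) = (-21*m^2 + 4*m*n + n^2)/(2*m + n)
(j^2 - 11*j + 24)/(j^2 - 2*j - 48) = (j - 3)/(j + 6)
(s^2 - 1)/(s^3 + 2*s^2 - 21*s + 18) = (s + 1)/(s^2 + 3*s - 18)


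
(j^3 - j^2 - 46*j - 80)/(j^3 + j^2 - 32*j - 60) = (j - 8)/(j - 6)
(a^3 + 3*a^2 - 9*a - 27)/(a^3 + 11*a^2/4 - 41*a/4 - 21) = 4*(a^2 + 6*a + 9)/(4*a^2 + 23*a + 28)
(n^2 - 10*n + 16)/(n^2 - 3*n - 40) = (n - 2)/(n + 5)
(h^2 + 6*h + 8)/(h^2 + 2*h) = (h + 4)/h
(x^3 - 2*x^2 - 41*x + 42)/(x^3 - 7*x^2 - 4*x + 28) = (x^2 + 5*x - 6)/(x^2 - 4)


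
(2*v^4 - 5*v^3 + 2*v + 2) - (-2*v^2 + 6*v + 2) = 2*v^4 - 5*v^3 + 2*v^2 - 4*v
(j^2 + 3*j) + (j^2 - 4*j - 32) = 2*j^2 - j - 32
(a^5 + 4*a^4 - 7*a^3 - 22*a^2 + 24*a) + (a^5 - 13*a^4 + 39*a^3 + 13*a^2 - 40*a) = 2*a^5 - 9*a^4 + 32*a^3 - 9*a^2 - 16*a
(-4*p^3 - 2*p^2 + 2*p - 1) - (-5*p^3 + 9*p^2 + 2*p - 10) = p^3 - 11*p^2 + 9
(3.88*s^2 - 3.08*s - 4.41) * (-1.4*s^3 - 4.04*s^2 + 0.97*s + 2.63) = -5.432*s^5 - 11.3632*s^4 + 22.3808*s^3 + 25.0332*s^2 - 12.3781*s - 11.5983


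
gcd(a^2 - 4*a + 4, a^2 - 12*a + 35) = 1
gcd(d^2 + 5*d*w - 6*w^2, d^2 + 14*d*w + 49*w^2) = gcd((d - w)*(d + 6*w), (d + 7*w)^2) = 1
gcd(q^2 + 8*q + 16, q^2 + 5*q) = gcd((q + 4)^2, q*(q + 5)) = 1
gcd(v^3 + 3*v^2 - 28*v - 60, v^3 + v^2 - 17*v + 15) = 1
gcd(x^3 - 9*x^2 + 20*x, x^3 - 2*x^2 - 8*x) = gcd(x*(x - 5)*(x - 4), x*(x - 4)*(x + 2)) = x^2 - 4*x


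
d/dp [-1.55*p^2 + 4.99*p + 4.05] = 4.99 - 3.1*p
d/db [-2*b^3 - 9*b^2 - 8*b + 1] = -6*b^2 - 18*b - 8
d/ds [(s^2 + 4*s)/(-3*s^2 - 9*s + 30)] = (s^2 + 20*s + 40)/(3*(s^4 + 6*s^3 - 11*s^2 - 60*s + 100))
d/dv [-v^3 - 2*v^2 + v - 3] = -3*v^2 - 4*v + 1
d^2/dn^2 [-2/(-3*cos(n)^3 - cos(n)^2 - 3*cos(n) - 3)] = 2*((21*cos(n) + 8*cos(2*n) + 27*cos(3*n))*(3*cos(n)^3 + cos(n)^2 + 3*cos(n) + 3)/4 + 2*(9*cos(n)^2 + 2*cos(n) + 3)^2*sin(n)^2)/(3*cos(n)^3 + cos(n)^2 + 3*cos(n) + 3)^3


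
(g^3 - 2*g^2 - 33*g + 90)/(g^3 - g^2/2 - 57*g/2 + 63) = 2*(g - 5)/(2*g - 7)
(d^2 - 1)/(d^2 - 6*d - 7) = (d - 1)/(d - 7)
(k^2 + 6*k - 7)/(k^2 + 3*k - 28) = (k - 1)/(k - 4)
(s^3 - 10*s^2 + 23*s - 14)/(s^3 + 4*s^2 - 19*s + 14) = (s - 7)/(s + 7)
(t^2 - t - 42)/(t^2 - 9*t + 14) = (t + 6)/(t - 2)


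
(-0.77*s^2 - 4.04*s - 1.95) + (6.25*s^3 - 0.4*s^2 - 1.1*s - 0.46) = 6.25*s^3 - 1.17*s^2 - 5.14*s - 2.41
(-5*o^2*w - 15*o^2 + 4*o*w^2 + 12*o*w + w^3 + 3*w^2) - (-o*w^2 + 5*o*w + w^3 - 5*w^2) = -5*o^2*w - 15*o^2 + 5*o*w^2 + 7*o*w + 8*w^2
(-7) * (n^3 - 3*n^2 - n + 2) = -7*n^3 + 21*n^2 + 7*n - 14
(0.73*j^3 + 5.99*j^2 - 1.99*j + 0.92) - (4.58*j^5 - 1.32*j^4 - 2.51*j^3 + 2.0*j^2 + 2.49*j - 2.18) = -4.58*j^5 + 1.32*j^4 + 3.24*j^3 + 3.99*j^2 - 4.48*j + 3.1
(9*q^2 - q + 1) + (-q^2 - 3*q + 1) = 8*q^2 - 4*q + 2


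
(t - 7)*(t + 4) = t^2 - 3*t - 28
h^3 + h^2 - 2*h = h*(h - 1)*(h + 2)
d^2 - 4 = (d - 2)*(d + 2)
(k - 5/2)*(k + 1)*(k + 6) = k^3 + 9*k^2/2 - 23*k/2 - 15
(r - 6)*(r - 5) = r^2 - 11*r + 30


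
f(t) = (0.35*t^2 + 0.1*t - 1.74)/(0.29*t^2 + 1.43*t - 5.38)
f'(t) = (-0.58*t - 1.43)*(0.35*t^2 + 0.1*t - 1.74)/(0.29*t^2 + 1.43*t - 5.38)^2 + (0.7*t + 0.1)/(0.29*t^2 + 1.43*t - 5.38)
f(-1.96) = 0.08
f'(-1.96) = 0.18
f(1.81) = 0.22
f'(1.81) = -0.44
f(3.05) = 1.08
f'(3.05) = -0.73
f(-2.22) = 0.03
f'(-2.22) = 0.20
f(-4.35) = -0.73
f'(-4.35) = 0.61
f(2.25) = -0.37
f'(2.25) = -3.87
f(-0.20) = 0.31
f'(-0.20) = 0.08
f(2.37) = -1.28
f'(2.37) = -14.77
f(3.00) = 1.12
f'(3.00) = -0.90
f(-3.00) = -0.16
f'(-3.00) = 0.29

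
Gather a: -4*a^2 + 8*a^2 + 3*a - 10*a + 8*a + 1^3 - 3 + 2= 4*a^2 + a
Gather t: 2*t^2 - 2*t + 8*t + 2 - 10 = 2*t^2 + 6*t - 8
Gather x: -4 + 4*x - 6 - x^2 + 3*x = -x^2 + 7*x - 10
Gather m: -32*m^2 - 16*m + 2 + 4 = -32*m^2 - 16*m + 6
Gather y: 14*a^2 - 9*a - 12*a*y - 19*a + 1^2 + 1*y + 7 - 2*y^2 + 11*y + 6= 14*a^2 - 28*a - 2*y^2 + y*(12 - 12*a) + 14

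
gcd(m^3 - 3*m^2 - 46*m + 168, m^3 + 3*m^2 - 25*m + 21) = m + 7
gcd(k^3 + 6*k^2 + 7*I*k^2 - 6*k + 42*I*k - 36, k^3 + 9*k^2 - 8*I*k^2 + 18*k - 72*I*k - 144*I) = k + 6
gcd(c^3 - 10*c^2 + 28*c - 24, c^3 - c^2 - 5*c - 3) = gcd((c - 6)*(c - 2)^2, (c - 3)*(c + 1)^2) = 1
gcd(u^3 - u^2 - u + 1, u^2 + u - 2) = u - 1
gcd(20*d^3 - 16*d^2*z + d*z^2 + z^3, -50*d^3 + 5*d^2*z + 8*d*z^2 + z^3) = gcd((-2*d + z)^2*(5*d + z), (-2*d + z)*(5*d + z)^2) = -10*d^2 + 3*d*z + z^2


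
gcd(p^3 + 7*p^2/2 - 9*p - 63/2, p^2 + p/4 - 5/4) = 1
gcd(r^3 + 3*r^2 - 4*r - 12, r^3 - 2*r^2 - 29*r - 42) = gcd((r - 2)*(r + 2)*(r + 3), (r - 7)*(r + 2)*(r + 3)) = r^2 + 5*r + 6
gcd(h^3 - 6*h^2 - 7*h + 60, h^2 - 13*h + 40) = h - 5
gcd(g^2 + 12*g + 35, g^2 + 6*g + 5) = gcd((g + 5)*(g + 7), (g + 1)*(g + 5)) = g + 5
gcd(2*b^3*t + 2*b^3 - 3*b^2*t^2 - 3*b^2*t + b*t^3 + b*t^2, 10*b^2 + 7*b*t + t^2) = 1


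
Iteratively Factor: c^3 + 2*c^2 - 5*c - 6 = (c - 2)*(c^2 + 4*c + 3) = (c - 2)*(c + 1)*(c + 3)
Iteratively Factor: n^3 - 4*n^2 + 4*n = (n - 2)*(n^2 - 2*n) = n*(n - 2)*(n - 2)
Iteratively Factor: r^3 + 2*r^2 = (r + 2)*(r^2) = r*(r + 2)*(r)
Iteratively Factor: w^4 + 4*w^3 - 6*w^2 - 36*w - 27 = (w + 3)*(w^3 + w^2 - 9*w - 9) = (w + 3)^2*(w^2 - 2*w - 3) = (w + 1)*(w + 3)^2*(w - 3)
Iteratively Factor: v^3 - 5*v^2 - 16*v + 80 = (v - 4)*(v^2 - v - 20) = (v - 5)*(v - 4)*(v + 4)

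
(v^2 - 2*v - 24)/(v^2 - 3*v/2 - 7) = 2*(-v^2 + 2*v + 24)/(-2*v^2 + 3*v + 14)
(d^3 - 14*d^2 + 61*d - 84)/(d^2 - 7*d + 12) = d - 7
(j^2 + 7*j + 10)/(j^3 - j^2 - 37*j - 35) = (j + 2)/(j^2 - 6*j - 7)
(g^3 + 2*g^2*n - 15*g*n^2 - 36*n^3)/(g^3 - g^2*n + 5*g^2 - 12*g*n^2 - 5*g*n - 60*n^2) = (g + 3*n)/(g + 5)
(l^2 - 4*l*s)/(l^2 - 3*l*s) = (l - 4*s)/(l - 3*s)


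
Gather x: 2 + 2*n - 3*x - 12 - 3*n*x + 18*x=2*n + x*(15 - 3*n) - 10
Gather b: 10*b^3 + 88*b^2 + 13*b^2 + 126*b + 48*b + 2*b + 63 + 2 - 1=10*b^3 + 101*b^2 + 176*b + 64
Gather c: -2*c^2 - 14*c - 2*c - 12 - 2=-2*c^2 - 16*c - 14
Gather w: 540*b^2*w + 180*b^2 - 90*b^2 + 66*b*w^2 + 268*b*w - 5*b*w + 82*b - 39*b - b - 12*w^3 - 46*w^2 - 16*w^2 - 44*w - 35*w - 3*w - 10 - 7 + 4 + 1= 90*b^2 + 42*b - 12*w^3 + w^2*(66*b - 62) + w*(540*b^2 + 263*b - 82) - 12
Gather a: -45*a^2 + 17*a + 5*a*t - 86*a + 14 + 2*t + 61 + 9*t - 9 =-45*a^2 + a*(5*t - 69) + 11*t + 66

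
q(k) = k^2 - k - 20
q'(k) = 2*k - 1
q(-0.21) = -19.75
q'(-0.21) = -1.42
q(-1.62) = -15.76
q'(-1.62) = -4.24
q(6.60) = 16.96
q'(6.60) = 12.20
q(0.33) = -20.22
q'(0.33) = -0.34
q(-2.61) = -10.58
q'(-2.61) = -6.22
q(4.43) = -4.81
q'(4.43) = 7.86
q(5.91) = 9.02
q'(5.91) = 10.82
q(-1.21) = -17.33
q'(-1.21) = -3.42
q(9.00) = 52.00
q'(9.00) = 17.00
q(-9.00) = 70.00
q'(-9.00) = -19.00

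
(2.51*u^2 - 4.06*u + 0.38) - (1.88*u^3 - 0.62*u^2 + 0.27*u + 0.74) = -1.88*u^3 + 3.13*u^2 - 4.33*u - 0.36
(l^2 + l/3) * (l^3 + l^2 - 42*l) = l^5 + 4*l^4/3 - 125*l^3/3 - 14*l^2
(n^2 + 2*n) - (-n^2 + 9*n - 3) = 2*n^2 - 7*n + 3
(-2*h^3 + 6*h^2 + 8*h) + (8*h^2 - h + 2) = -2*h^3 + 14*h^2 + 7*h + 2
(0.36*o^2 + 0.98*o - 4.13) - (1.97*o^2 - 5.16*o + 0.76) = -1.61*o^2 + 6.14*o - 4.89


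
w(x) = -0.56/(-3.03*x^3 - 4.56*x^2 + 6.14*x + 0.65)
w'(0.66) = -0.63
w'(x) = -0.56*(9.09*x^2 + 9.12*x - 6.14)/(-3.03*x^3 - 4.56*x^2 + 6.14*x + 0.65)^2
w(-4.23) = -0.00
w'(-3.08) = -0.04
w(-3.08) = -0.02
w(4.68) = 0.00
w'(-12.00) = -0.00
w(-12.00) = -0.00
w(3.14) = 0.00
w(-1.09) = 0.07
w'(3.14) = -0.00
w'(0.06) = 3.11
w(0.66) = -0.30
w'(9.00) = -0.00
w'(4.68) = -0.00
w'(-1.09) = 0.05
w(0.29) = -0.28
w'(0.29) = 0.39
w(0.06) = -0.56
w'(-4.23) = -0.00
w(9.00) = 0.00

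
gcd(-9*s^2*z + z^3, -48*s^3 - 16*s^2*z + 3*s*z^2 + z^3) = 3*s + z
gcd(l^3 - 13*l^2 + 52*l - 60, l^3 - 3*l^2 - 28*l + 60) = l^2 - 8*l + 12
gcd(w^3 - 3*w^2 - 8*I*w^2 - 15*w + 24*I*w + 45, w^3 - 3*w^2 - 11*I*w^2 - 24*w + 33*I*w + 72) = w^2 + w*(-3 - 3*I) + 9*I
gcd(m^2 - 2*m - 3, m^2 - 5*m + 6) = m - 3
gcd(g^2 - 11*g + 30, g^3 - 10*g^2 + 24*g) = g - 6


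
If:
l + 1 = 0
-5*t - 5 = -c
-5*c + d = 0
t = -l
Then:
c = 10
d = 50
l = -1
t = 1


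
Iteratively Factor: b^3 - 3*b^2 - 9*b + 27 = (b + 3)*(b^2 - 6*b + 9) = (b - 3)*(b + 3)*(b - 3)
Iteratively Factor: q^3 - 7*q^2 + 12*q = (q)*(q^2 - 7*q + 12) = q*(q - 4)*(q - 3)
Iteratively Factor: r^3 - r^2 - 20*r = (r + 4)*(r^2 - 5*r) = r*(r + 4)*(r - 5)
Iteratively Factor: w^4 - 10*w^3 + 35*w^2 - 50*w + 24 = (w - 2)*(w^3 - 8*w^2 + 19*w - 12) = (w - 2)*(w - 1)*(w^2 - 7*w + 12) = (w - 4)*(w - 2)*(w - 1)*(w - 3)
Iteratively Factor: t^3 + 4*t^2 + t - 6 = (t + 3)*(t^2 + t - 2) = (t - 1)*(t + 3)*(t + 2)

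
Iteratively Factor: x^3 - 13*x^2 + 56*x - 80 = (x - 5)*(x^2 - 8*x + 16) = (x - 5)*(x - 4)*(x - 4)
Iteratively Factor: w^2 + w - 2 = (w + 2)*(w - 1)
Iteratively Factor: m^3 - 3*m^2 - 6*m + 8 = (m - 1)*(m^2 - 2*m - 8) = (m - 1)*(m + 2)*(m - 4)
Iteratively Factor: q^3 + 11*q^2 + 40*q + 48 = (q + 4)*(q^2 + 7*q + 12) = (q + 3)*(q + 4)*(q + 4)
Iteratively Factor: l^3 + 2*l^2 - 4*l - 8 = (l + 2)*(l^2 - 4) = (l - 2)*(l + 2)*(l + 2)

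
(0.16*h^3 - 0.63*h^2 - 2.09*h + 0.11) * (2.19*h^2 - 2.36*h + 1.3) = 0.3504*h^5 - 1.7573*h^4 - 2.8823*h^3 + 4.3543*h^2 - 2.9766*h + 0.143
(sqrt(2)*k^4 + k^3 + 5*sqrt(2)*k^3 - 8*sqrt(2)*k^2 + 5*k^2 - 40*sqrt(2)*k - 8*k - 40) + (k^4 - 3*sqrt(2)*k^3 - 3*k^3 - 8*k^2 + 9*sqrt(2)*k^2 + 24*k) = k^4 + sqrt(2)*k^4 - 2*k^3 + 2*sqrt(2)*k^3 - 3*k^2 + sqrt(2)*k^2 - 40*sqrt(2)*k + 16*k - 40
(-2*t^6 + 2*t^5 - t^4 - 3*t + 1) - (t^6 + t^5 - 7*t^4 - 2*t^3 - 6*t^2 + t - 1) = -3*t^6 + t^5 + 6*t^4 + 2*t^3 + 6*t^2 - 4*t + 2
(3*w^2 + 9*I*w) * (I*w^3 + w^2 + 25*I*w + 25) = 3*I*w^5 - 6*w^4 + 84*I*w^3 - 150*w^2 + 225*I*w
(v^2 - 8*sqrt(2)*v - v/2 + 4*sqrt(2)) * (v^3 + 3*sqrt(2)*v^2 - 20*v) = v^5 - 5*sqrt(2)*v^4 - v^4/2 - 68*v^3 + 5*sqrt(2)*v^3/2 + 34*v^2 + 160*sqrt(2)*v^2 - 80*sqrt(2)*v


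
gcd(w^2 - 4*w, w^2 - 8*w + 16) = w - 4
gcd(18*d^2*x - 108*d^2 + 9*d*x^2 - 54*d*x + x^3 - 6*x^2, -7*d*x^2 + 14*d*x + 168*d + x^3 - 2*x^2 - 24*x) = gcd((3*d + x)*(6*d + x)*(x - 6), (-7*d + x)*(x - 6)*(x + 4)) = x - 6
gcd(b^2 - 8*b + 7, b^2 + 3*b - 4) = b - 1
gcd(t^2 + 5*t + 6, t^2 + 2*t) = t + 2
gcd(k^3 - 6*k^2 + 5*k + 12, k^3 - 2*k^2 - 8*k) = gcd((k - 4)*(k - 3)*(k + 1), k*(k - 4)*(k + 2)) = k - 4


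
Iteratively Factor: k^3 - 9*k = (k - 3)*(k^2 + 3*k) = (k - 3)*(k + 3)*(k)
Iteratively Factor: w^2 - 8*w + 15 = (w - 3)*(w - 5)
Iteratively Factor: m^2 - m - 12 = (m - 4)*(m + 3)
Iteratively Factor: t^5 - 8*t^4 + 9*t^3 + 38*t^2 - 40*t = (t - 5)*(t^4 - 3*t^3 - 6*t^2 + 8*t) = t*(t - 5)*(t^3 - 3*t^2 - 6*t + 8) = t*(t - 5)*(t - 4)*(t^2 + t - 2) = t*(t - 5)*(t - 4)*(t - 1)*(t + 2)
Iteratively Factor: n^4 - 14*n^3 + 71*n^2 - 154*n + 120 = (n - 3)*(n^3 - 11*n^2 + 38*n - 40) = (n - 4)*(n - 3)*(n^2 - 7*n + 10) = (n - 5)*(n - 4)*(n - 3)*(n - 2)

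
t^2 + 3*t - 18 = (t - 3)*(t + 6)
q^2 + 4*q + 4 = (q + 2)^2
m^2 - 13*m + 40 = (m - 8)*(m - 5)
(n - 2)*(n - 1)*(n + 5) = n^3 + 2*n^2 - 13*n + 10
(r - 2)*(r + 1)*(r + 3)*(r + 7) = r^4 + 9*r^3 + 9*r^2 - 41*r - 42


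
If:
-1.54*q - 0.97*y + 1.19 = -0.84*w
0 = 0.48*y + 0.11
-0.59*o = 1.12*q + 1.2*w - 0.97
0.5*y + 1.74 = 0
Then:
No Solution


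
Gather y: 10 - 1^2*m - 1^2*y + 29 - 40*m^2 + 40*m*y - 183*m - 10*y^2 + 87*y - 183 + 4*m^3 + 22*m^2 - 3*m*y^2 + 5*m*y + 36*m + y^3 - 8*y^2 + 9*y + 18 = 4*m^3 - 18*m^2 - 148*m + y^3 + y^2*(-3*m - 18) + y*(45*m + 95) - 126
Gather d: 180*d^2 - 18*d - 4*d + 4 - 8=180*d^2 - 22*d - 4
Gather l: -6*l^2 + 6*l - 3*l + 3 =-6*l^2 + 3*l + 3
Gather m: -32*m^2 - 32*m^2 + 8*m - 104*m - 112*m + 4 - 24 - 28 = -64*m^2 - 208*m - 48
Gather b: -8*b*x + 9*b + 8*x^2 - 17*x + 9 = b*(9 - 8*x) + 8*x^2 - 17*x + 9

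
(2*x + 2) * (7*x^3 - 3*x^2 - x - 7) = 14*x^4 + 8*x^3 - 8*x^2 - 16*x - 14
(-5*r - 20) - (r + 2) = -6*r - 22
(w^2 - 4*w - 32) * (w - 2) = w^3 - 6*w^2 - 24*w + 64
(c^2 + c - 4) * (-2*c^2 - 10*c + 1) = -2*c^4 - 12*c^3 - c^2 + 41*c - 4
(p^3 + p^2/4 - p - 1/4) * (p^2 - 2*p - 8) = p^5 - 7*p^4/4 - 19*p^3/2 - p^2/4 + 17*p/2 + 2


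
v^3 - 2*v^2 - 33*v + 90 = (v - 5)*(v - 3)*(v + 6)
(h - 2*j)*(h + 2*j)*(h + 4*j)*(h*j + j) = h^4*j + 4*h^3*j^2 + h^3*j - 4*h^2*j^3 + 4*h^2*j^2 - 16*h*j^4 - 4*h*j^3 - 16*j^4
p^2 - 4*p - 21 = (p - 7)*(p + 3)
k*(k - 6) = k^2 - 6*k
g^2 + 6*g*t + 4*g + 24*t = (g + 4)*(g + 6*t)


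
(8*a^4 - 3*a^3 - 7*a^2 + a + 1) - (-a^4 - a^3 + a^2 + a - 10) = 9*a^4 - 2*a^3 - 8*a^2 + 11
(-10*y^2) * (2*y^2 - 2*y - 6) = -20*y^4 + 20*y^3 + 60*y^2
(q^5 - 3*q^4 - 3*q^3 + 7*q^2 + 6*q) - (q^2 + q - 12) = q^5 - 3*q^4 - 3*q^3 + 6*q^2 + 5*q + 12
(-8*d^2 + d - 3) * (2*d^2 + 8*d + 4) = -16*d^4 - 62*d^3 - 30*d^2 - 20*d - 12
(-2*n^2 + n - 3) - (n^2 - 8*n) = -3*n^2 + 9*n - 3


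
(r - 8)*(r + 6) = r^2 - 2*r - 48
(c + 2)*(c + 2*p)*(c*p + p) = c^3*p + 2*c^2*p^2 + 3*c^2*p + 6*c*p^2 + 2*c*p + 4*p^2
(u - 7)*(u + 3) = u^2 - 4*u - 21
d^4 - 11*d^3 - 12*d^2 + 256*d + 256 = (d - 8)^2*(d + 1)*(d + 4)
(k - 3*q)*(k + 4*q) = k^2 + k*q - 12*q^2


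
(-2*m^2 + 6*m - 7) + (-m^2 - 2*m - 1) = -3*m^2 + 4*m - 8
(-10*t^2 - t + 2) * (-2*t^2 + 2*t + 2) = 20*t^4 - 18*t^3 - 26*t^2 + 2*t + 4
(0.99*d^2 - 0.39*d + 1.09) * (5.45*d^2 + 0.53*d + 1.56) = 5.3955*d^4 - 1.6008*d^3 + 7.2782*d^2 - 0.0306999999999999*d + 1.7004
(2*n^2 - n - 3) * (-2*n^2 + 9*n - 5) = -4*n^4 + 20*n^3 - 13*n^2 - 22*n + 15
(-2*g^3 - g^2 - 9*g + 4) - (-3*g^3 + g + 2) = g^3 - g^2 - 10*g + 2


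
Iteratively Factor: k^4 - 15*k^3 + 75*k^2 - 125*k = (k - 5)*(k^3 - 10*k^2 + 25*k) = (k - 5)^2*(k^2 - 5*k) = (k - 5)^3*(k)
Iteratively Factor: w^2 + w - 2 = (w - 1)*(w + 2)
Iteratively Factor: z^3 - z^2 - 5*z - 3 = (z + 1)*(z^2 - 2*z - 3) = (z - 3)*(z + 1)*(z + 1)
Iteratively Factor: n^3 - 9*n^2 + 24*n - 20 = (n - 2)*(n^2 - 7*n + 10) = (n - 5)*(n - 2)*(n - 2)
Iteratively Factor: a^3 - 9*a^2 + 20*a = (a)*(a^2 - 9*a + 20) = a*(a - 5)*(a - 4)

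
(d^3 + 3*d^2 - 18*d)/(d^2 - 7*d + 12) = d*(d + 6)/(d - 4)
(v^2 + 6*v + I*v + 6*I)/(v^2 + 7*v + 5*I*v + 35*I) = (v^2 + v*(6 + I) + 6*I)/(v^2 + v*(7 + 5*I) + 35*I)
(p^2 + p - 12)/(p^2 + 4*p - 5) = (p^2 + p - 12)/(p^2 + 4*p - 5)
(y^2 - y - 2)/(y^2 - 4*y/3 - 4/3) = 3*(y + 1)/(3*y + 2)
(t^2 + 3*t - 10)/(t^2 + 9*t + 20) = (t - 2)/(t + 4)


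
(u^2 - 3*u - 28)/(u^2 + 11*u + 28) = (u - 7)/(u + 7)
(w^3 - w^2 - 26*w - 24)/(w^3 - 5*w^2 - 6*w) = (w + 4)/w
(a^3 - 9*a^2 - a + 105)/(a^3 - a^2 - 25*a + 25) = (a^2 - 4*a - 21)/(a^2 + 4*a - 5)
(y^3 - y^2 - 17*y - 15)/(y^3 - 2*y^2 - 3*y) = (y^2 - 2*y - 15)/(y*(y - 3))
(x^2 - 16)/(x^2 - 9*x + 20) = (x + 4)/(x - 5)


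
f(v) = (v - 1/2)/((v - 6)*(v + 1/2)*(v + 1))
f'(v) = -(v - 1/2)/((v - 6)*(v + 1/2)*(v + 1)^2) - (v - 1/2)/((v - 6)*(v + 1/2)^2*(v + 1)) + 1/((v - 6)*(v + 1/2)*(v + 1)) - (v - 1/2)/((v - 6)^2*(v + 1/2)*(v + 1))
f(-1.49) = 0.55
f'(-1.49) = 1.47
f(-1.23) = 1.43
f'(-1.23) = 7.52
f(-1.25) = 1.29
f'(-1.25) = 6.31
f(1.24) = -0.04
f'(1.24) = -0.02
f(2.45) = -0.05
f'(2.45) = -0.01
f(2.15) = -0.05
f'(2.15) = -0.01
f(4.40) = -0.09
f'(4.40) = -0.05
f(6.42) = 0.27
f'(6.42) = -0.68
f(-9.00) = 0.01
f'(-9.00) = 0.00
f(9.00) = 0.03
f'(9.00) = -0.01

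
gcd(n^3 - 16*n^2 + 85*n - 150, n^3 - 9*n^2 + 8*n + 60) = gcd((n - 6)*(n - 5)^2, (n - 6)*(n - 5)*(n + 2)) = n^2 - 11*n + 30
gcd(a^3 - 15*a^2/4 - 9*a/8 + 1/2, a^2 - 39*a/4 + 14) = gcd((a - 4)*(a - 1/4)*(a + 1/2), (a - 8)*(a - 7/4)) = 1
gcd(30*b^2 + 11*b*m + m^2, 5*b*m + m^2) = 5*b + m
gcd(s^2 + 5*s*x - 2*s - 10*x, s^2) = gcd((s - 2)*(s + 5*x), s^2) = 1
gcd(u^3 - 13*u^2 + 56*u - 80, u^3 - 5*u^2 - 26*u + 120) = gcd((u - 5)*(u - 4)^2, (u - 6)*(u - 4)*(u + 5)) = u - 4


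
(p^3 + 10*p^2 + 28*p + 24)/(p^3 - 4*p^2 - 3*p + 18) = (p^2 + 8*p + 12)/(p^2 - 6*p + 9)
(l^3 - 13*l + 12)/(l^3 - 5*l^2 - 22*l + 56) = (l^2 - 4*l + 3)/(l^2 - 9*l + 14)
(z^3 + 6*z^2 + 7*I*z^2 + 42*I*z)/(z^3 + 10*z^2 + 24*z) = (z + 7*I)/(z + 4)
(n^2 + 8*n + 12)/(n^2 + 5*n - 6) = (n + 2)/(n - 1)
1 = 1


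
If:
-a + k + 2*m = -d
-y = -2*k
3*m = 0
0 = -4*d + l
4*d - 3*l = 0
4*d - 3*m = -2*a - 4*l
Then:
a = 0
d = 0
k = 0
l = 0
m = 0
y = 0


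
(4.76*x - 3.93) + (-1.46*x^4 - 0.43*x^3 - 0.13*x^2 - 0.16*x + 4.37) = -1.46*x^4 - 0.43*x^3 - 0.13*x^2 + 4.6*x + 0.44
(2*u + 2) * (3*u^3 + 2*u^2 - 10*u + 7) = 6*u^4 + 10*u^3 - 16*u^2 - 6*u + 14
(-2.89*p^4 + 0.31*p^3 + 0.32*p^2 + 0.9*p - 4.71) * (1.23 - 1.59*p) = 4.5951*p^5 - 4.0476*p^4 - 0.1275*p^3 - 1.0374*p^2 + 8.5959*p - 5.7933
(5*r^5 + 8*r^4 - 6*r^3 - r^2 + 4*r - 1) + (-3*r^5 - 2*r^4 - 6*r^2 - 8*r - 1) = 2*r^5 + 6*r^4 - 6*r^3 - 7*r^2 - 4*r - 2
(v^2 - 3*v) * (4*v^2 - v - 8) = 4*v^4 - 13*v^3 - 5*v^2 + 24*v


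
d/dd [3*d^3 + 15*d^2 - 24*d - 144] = 9*d^2 + 30*d - 24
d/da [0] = 0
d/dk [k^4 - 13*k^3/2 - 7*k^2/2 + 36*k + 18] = 4*k^3 - 39*k^2/2 - 7*k + 36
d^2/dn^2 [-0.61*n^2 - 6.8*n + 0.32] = -1.22000000000000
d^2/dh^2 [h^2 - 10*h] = 2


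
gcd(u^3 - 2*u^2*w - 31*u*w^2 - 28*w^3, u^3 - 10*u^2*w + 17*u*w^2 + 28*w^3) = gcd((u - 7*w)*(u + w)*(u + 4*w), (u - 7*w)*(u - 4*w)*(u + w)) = u^2 - 6*u*w - 7*w^2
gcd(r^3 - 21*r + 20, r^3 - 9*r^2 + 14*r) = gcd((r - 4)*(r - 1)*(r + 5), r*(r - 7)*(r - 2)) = 1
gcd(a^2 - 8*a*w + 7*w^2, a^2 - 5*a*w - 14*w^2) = -a + 7*w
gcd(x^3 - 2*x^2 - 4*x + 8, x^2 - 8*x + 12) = x - 2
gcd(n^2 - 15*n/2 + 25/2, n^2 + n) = 1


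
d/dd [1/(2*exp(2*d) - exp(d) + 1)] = (1 - 4*exp(d))*exp(d)/(2*exp(2*d) - exp(d) + 1)^2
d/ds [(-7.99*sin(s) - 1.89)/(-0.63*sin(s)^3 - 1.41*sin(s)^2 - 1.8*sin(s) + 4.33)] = (-12.88035*sin(s) + 2.51685*sin(3*s) + 7.419*cos(2*s) - 45.4177)*cos(s)/(0.63*sin(s)^3 + 1.41*sin(s)^2 + 1.8*sin(s) - 4.33)^2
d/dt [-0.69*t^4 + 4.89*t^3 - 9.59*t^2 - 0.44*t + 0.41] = -2.76*t^3 + 14.67*t^2 - 19.18*t - 0.44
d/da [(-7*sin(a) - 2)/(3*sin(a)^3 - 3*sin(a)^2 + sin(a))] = (42*sin(a)^3 - 3*sin(a)^2 - 12*sin(a) + 2)*cos(a)/((3*sin(a)^2 - 3*sin(a) + 1)^2*sin(a)^2)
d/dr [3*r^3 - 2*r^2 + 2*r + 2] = 9*r^2 - 4*r + 2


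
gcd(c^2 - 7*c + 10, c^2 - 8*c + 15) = c - 5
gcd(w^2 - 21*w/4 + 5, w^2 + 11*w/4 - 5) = w - 5/4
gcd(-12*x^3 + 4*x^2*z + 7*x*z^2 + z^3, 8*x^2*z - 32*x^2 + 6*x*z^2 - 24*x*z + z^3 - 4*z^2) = 2*x + z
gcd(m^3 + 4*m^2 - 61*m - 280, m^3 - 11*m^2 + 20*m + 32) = m - 8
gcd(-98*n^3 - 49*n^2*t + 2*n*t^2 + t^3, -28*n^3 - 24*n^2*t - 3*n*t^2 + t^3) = -14*n^2 - 5*n*t + t^2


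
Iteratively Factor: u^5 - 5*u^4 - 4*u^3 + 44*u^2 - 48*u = (u)*(u^4 - 5*u^3 - 4*u^2 + 44*u - 48) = u*(u - 2)*(u^3 - 3*u^2 - 10*u + 24) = u*(u - 2)^2*(u^2 - u - 12) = u*(u - 4)*(u - 2)^2*(u + 3)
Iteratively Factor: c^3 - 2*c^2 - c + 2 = (c - 1)*(c^2 - c - 2) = (c - 1)*(c + 1)*(c - 2)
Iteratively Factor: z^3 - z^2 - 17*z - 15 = (z - 5)*(z^2 + 4*z + 3) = (z - 5)*(z + 3)*(z + 1)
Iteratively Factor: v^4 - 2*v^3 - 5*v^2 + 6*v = (v - 1)*(v^3 - v^2 - 6*v) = (v - 1)*(v + 2)*(v^2 - 3*v) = v*(v - 1)*(v + 2)*(v - 3)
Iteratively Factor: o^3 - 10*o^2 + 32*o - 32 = (o - 4)*(o^2 - 6*o + 8) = (o - 4)^2*(o - 2)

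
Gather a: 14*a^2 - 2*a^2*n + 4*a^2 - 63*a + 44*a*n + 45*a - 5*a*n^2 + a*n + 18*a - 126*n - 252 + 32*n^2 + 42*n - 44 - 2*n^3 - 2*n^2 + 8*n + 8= a^2*(18 - 2*n) + a*(-5*n^2 + 45*n) - 2*n^3 + 30*n^2 - 76*n - 288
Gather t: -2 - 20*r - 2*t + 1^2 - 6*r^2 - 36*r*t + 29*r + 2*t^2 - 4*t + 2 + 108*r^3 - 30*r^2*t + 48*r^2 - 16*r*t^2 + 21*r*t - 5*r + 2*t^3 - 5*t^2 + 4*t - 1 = 108*r^3 + 42*r^2 + 4*r + 2*t^3 + t^2*(-16*r - 3) + t*(-30*r^2 - 15*r - 2)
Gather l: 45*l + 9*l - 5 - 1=54*l - 6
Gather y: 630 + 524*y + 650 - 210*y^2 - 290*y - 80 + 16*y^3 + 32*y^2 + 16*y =16*y^3 - 178*y^2 + 250*y + 1200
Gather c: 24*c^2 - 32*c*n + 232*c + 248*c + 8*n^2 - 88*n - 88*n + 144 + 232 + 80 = 24*c^2 + c*(480 - 32*n) + 8*n^2 - 176*n + 456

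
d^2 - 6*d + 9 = (d - 3)^2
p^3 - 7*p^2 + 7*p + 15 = (p - 5)*(p - 3)*(p + 1)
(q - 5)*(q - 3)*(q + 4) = q^3 - 4*q^2 - 17*q + 60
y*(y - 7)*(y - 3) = y^3 - 10*y^2 + 21*y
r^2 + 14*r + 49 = (r + 7)^2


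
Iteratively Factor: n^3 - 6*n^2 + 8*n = (n - 4)*(n^2 - 2*n) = n*(n - 4)*(n - 2)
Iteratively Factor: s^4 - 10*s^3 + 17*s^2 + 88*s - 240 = (s + 3)*(s^3 - 13*s^2 + 56*s - 80) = (s - 4)*(s + 3)*(s^2 - 9*s + 20) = (s - 4)^2*(s + 3)*(s - 5)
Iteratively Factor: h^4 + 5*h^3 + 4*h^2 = (h + 4)*(h^3 + h^2) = (h + 1)*(h + 4)*(h^2) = h*(h + 1)*(h + 4)*(h)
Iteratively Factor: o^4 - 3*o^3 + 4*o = (o - 2)*(o^3 - o^2 - 2*o) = o*(o - 2)*(o^2 - o - 2) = o*(o - 2)*(o + 1)*(o - 2)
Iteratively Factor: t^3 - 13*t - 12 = (t - 4)*(t^2 + 4*t + 3) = (t - 4)*(t + 3)*(t + 1)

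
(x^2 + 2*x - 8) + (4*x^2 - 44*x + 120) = 5*x^2 - 42*x + 112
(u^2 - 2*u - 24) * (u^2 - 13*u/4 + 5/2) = u^4 - 21*u^3/4 - 15*u^2 + 73*u - 60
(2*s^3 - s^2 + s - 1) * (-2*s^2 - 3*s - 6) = -4*s^5 - 4*s^4 - 11*s^3 + 5*s^2 - 3*s + 6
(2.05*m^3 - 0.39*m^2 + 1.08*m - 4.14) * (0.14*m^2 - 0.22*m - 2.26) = 0.287*m^5 - 0.5056*m^4 - 4.396*m^3 + 0.0642*m^2 - 1.53*m + 9.3564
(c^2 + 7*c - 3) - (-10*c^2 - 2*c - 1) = 11*c^2 + 9*c - 2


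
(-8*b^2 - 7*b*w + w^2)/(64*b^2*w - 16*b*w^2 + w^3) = (b + w)/(w*(-8*b + w))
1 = 1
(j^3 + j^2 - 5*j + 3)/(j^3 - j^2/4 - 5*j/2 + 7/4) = 4*(j + 3)/(4*j + 7)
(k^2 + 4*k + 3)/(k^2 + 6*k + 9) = (k + 1)/(k + 3)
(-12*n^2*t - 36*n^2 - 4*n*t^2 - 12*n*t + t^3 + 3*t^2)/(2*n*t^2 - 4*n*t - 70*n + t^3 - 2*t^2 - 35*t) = (-6*n*t - 18*n + t^2 + 3*t)/(t^2 - 2*t - 35)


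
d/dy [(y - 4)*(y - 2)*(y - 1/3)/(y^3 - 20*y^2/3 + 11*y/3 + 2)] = (-3*y^4 - 114*y^3 + 517*y^2 - 548*y + 268)/(9*y^6 - 120*y^5 + 466*y^4 - 404*y^3 - 119*y^2 + 132*y + 36)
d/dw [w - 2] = 1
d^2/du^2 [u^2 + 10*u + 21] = 2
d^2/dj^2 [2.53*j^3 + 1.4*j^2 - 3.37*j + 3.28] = 15.18*j + 2.8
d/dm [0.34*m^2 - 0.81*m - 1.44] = 0.68*m - 0.81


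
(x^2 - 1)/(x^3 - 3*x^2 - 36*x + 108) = (x^2 - 1)/(x^3 - 3*x^2 - 36*x + 108)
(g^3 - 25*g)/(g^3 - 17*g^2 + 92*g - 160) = g*(g + 5)/(g^2 - 12*g + 32)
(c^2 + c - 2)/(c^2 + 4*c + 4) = (c - 1)/(c + 2)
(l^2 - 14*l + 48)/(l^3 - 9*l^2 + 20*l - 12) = (l - 8)/(l^2 - 3*l + 2)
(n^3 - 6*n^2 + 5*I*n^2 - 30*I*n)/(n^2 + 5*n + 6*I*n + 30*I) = n*(n^2 + n*(-6 + 5*I) - 30*I)/(n^2 + n*(5 + 6*I) + 30*I)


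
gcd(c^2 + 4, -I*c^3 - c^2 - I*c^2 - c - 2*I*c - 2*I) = c - 2*I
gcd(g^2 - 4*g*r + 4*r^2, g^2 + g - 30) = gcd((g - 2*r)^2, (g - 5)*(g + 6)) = 1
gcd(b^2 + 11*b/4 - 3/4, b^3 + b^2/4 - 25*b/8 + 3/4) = b - 1/4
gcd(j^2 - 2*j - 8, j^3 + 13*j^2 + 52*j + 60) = j + 2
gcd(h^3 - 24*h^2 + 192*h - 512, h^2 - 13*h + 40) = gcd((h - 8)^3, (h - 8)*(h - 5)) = h - 8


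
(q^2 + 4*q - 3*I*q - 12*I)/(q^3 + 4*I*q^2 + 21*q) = (q + 4)/(q*(q + 7*I))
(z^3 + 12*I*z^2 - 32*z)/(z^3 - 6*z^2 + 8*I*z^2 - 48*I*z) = (z + 4*I)/(z - 6)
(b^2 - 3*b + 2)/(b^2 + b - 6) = (b - 1)/(b + 3)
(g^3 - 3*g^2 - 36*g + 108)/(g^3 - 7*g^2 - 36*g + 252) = (g - 3)/(g - 7)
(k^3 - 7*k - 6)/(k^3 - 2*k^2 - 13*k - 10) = (k - 3)/(k - 5)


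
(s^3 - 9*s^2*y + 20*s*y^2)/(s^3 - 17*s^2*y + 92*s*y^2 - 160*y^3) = s/(s - 8*y)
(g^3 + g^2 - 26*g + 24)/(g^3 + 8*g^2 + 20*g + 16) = (g^3 + g^2 - 26*g + 24)/(g^3 + 8*g^2 + 20*g + 16)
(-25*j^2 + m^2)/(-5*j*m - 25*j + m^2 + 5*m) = (5*j + m)/(m + 5)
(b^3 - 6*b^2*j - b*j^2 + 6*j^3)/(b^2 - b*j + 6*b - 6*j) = (b^2 - 5*b*j - 6*j^2)/(b + 6)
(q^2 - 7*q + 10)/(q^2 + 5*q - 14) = (q - 5)/(q + 7)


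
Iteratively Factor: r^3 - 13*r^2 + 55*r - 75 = (r - 5)*(r^2 - 8*r + 15) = (r - 5)^2*(r - 3)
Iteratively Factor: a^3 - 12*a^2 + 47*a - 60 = (a - 4)*(a^2 - 8*a + 15) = (a - 4)*(a - 3)*(a - 5)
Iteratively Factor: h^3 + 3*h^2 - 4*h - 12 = (h + 2)*(h^2 + h - 6) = (h - 2)*(h + 2)*(h + 3)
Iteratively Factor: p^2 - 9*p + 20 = (p - 5)*(p - 4)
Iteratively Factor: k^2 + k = (k)*(k + 1)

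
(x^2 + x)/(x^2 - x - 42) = x*(x + 1)/(x^2 - x - 42)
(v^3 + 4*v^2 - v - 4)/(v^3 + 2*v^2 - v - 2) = (v + 4)/(v + 2)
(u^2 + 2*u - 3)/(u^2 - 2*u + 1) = (u + 3)/(u - 1)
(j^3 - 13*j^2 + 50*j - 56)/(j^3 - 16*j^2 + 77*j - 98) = (j - 4)/(j - 7)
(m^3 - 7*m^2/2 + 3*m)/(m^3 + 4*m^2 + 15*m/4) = 2*(2*m^2 - 7*m + 6)/(4*m^2 + 16*m + 15)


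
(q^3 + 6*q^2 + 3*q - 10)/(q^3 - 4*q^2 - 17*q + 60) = (q^3 + 6*q^2 + 3*q - 10)/(q^3 - 4*q^2 - 17*q + 60)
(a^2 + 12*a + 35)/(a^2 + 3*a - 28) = (a + 5)/(a - 4)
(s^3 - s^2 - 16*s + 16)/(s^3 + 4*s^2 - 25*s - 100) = (s^2 - 5*s + 4)/(s^2 - 25)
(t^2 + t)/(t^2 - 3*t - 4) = t/(t - 4)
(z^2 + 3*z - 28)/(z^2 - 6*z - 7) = (-z^2 - 3*z + 28)/(-z^2 + 6*z + 7)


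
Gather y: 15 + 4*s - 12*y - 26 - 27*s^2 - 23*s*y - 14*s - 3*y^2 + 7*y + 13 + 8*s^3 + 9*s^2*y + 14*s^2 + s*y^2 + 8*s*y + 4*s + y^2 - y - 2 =8*s^3 - 13*s^2 - 6*s + y^2*(s - 2) + y*(9*s^2 - 15*s - 6)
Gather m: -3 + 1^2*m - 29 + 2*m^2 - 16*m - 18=2*m^2 - 15*m - 50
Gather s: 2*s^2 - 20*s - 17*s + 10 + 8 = 2*s^2 - 37*s + 18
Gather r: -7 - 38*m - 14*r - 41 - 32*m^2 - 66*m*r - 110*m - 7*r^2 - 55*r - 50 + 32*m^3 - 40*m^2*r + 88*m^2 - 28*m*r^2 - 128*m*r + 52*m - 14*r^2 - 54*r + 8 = 32*m^3 + 56*m^2 - 96*m + r^2*(-28*m - 21) + r*(-40*m^2 - 194*m - 123) - 90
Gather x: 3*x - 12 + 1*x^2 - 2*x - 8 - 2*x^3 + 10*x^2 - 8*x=-2*x^3 + 11*x^2 - 7*x - 20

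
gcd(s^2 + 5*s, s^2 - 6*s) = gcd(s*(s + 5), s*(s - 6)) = s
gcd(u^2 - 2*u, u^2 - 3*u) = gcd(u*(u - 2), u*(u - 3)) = u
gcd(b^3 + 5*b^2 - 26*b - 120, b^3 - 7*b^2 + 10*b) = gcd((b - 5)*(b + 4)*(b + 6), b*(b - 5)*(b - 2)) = b - 5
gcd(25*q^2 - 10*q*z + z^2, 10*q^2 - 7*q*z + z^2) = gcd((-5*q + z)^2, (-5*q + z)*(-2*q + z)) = -5*q + z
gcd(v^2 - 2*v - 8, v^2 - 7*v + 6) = 1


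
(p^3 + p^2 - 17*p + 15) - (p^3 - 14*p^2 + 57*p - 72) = 15*p^2 - 74*p + 87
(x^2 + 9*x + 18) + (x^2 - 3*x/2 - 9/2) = 2*x^2 + 15*x/2 + 27/2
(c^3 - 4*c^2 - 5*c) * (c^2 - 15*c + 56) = c^5 - 19*c^4 + 111*c^3 - 149*c^2 - 280*c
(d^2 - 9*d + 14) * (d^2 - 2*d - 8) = d^4 - 11*d^3 + 24*d^2 + 44*d - 112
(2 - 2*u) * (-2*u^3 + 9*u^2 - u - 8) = 4*u^4 - 22*u^3 + 20*u^2 + 14*u - 16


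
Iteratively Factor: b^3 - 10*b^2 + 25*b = (b - 5)*(b^2 - 5*b) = b*(b - 5)*(b - 5)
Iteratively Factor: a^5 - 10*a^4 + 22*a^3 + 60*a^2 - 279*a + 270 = (a - 5)*(a^4 - 5*a^3 - 3*a^2 + 45*a - 54) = (a - 5)*(a - 2)*(a^3 - 3*a^2 - 9*a + 27) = (a - 5)*(a - 3)*(a - 2)*(a^2 - 9) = (a - 5)*(a - 3)^2*(a - 2)*(a + 3)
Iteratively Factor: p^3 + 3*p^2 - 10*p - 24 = (p - 3)*(p^2 + 6*p + 8) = (p - 3)*(p + 2)*(p + 4)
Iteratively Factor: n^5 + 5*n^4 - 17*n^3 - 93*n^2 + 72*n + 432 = (n + 4)*(n^4 + n^3 - 21*n^2 - 9*n + 108) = (n - 3)*(n + 4)*(n^3 + 4*n^2 - 9*n - 36) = (n - 3)*(n + 4)^2*(n^2 - 9) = (n - 3)*(n + 3)*(n + 4)^2*(n - 3)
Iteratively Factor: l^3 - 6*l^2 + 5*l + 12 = (l - 4)*(l^2 - 2*l - 3) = (l - 4)*(l - 3)*(l + 1)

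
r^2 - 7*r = r*(r - 7)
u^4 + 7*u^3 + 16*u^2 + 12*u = u*(u + 2)^2*(u + 3)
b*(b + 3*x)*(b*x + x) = b^3*x + 3*b^2*x^2 + b^2*x + 3*b*x^2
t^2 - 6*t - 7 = (t - 7)*(t + 1)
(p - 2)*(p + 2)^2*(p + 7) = p^4 + 9*p^3 + 10*p^2 - 36*p - 56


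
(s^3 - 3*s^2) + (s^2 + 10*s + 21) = s^3 - 2*s^2 + 10*s + 21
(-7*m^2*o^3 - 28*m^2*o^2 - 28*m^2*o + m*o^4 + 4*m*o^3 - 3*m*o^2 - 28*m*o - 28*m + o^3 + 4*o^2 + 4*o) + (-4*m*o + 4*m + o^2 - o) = -7*m^2*o^3 - 28*m^2*o^2 - 28*m^2*o + m*o^4 + 4*m*o^3 - 3*m*o^2 - 32*m*o - 24*m + o^3 + 5*o^2 + 3*o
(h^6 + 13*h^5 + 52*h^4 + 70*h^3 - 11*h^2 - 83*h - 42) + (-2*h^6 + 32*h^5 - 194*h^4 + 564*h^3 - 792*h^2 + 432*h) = -h^6 + 45*h^5 - 142*h^4 + 634*h^3 - 803*h^2 + 349*h - 42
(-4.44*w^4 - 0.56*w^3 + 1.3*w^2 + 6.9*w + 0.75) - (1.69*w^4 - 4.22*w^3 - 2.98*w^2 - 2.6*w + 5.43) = -6.13*w^4 + 3.66*w^3 + 4.28*w^2 + 9.5*w - 4.68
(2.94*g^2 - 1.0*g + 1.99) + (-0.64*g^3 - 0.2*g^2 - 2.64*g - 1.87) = -0.64*g^3 + 2.74*g^2 - 3.64*g + 0.12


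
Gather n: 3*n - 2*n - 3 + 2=n - 1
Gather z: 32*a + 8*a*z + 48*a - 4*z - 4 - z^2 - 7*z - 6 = 80*a - z^2 + z*(8*a - 11) - 10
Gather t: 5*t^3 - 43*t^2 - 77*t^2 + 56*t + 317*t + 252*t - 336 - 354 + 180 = 5*t^3 - 120*t^2 + 625*t - 510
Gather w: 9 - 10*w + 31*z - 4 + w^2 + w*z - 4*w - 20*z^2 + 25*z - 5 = w^2 + w*(z - 14) - 20*z^2 + 56*z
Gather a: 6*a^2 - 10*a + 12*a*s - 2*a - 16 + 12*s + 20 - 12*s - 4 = 6*a^2 + a*(12*s - 12)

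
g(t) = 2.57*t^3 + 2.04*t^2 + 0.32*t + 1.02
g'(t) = 7.71*t^2 + 4.08*t + 0.32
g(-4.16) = -150.03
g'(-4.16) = 116.77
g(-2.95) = -48.15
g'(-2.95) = 55.38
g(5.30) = 442.63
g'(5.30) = 238.52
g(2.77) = 72.18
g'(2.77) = 70.78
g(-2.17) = -16.33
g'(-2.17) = 27.77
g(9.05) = 2075.93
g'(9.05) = 668.71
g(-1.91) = -10.06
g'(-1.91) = 20.65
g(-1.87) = -9.25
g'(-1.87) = 19.65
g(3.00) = 89.73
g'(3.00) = 81.95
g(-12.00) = -4150.02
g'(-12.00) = 1061.60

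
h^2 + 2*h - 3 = (h - 1)*(h + 3)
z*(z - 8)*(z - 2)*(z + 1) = z^4 - 9*z^3 + 6*z^2 + 16*z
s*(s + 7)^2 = s^3 + 14*s^2 + 49*s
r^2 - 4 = (r - 2)*(r + 2)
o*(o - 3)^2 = o^3 - 6*o^2 + 9*o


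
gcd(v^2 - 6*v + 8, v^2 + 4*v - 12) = v - 2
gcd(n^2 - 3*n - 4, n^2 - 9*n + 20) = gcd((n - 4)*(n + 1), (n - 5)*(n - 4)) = n - 4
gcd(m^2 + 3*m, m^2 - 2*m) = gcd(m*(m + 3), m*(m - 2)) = m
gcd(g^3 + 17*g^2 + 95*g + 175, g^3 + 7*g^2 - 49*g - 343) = g + 7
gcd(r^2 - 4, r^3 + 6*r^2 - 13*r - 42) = r + 2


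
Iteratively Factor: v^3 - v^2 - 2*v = (v + 1)*(v^2 - 2*v) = (v - 2)*(v + 1)*(v)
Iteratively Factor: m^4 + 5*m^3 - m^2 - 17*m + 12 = (m + 4)*(m^3 + m^2 - 5*m + 3) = (m + 3)*(m + 4)*(m^2 - 2*m + 1) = (m - 1)*(m + 3)*(m + 4)*(m - 1)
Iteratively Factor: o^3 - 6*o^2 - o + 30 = (o - 5)*(o^2 - o - 6) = (o - 5)*(o + 2)*(o - 3)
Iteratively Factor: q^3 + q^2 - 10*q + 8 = (q - 2)*(q^2 + 3*q - 4) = (q - 2)*(q - 1)*(q + 4)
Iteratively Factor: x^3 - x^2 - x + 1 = (x + 1)*(x^2 - 2*x + 1) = (x - 1)*(x + 1)*(x - 1)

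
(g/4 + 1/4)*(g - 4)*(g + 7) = g^3/4 + g^2 - 25*g/4 - 7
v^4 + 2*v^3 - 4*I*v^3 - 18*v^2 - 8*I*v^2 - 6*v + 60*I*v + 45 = (v - 3)*(v + 5)*(v - 3*I)*(v - I)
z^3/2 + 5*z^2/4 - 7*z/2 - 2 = (z/2 + 1/4)*(z - 2)*(z + 4)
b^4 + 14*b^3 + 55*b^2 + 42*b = b*(b + 1)*(b + 6)*(b + 7)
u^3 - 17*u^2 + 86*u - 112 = (u - 8)*(u - 7)*(u - 2)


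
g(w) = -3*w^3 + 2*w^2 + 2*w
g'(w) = -9*w^2 + 4*w + 2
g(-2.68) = 66.75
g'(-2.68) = -73.36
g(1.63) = -4.42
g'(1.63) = -15.39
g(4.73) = -263.27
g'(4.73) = -180.44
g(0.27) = 0.63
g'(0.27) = 2.42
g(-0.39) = -0.30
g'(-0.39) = -0.93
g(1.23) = -0.10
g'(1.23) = -6.70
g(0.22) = 0.50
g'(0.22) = 2.44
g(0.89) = 1.25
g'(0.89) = -1.57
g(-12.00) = 5448.00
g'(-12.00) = -1342.00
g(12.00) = -4872.00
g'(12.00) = -1246.00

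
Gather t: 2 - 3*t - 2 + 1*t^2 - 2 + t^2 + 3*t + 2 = 2*t^2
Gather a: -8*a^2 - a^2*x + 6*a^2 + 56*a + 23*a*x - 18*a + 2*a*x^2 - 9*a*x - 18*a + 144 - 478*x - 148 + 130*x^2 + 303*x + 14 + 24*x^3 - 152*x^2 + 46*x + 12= a^2*(-x - 2) + a*(2*x^2 + 14*x + 20) + 24*x^3 - 22*x^2 - 129*x + 22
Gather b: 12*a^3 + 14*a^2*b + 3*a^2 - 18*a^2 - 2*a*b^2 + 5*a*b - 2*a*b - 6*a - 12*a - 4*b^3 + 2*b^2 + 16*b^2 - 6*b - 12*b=12*a^3 - 15*a^2 - 18*a - 4*b^3 + b^2*(18 - 2*a) + b*(14*a^2 + 3*a - 18)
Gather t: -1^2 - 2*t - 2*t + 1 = -4*t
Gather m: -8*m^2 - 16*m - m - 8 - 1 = -8*m^2 - 17*m - 9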